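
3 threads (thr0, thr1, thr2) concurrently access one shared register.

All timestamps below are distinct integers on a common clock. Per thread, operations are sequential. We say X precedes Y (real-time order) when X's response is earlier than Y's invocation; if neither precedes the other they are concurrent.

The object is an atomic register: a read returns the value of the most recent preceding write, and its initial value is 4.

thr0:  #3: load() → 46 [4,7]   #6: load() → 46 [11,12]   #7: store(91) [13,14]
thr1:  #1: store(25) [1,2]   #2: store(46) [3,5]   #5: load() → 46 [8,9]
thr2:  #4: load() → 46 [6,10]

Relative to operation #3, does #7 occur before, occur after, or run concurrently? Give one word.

#7 spans [13,14], #3 spans [4,7]
resp(#3)=7 < inv(#7)=13

after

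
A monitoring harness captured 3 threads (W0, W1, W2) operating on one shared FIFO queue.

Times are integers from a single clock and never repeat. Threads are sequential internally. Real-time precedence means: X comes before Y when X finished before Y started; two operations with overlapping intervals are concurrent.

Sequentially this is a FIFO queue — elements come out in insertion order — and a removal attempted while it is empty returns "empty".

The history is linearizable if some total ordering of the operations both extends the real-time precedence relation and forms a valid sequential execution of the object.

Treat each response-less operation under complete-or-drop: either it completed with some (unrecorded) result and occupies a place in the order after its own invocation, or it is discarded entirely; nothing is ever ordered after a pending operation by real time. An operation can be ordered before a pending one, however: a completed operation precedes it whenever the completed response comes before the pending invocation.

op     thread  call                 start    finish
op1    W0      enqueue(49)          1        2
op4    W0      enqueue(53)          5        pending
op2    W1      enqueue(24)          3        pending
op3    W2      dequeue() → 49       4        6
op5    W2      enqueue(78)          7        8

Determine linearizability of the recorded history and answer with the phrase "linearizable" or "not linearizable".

linearizable

one valid linearization: op1, op2, op3, op4, op5
after step 1 (op1 enqueue(49)): queue <49>
after step 2 (op2 enqueue(24) (pending, included)): queue <49,24>
after step 3 (op3 dequeue() → 49): queue <24>
after step 4 (op4 enqueue(53) (pending, included)): queue <24,53>
after step 5 (op5 enqueue(78)): queue <24,53,78>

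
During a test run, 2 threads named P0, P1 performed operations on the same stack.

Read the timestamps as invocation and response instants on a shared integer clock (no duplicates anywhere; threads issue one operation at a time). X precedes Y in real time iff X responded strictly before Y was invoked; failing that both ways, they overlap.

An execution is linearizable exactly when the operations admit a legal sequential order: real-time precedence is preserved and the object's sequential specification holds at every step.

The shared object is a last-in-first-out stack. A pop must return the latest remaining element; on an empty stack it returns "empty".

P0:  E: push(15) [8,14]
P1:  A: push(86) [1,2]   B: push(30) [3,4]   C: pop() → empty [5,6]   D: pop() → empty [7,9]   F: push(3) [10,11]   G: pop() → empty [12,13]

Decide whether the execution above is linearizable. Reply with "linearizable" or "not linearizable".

the violation lands at event 6, C's response at time 6: events 1..5 linearize, events 1..6 do not
the sole real-time-consistent order of 3 completed operations fails the stack replay
for example A, B, C fails at step 3: C pop() → empty is not legal there

not linearizable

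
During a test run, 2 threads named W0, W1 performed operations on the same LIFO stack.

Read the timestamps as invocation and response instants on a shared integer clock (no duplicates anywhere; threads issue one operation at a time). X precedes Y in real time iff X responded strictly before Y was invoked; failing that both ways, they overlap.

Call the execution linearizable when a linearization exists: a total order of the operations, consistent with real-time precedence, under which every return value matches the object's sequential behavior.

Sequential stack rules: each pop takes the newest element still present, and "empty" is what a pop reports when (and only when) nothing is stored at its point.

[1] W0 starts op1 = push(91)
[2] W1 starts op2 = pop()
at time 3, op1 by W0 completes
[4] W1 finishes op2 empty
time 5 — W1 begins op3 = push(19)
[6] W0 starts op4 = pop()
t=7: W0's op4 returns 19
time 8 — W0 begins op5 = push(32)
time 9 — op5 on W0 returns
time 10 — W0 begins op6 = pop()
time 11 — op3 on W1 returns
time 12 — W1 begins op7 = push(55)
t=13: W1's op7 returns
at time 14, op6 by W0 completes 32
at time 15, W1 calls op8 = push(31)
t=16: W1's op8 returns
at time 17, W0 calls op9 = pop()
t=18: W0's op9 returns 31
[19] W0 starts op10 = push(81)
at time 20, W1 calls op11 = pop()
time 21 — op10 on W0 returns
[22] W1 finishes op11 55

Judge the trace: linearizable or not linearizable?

witness order: op2, op1, op3, op4, op5, op6, op7, op8, op9, op11, op10
step 1: op2 pop() → empty — stack <>
step 2: op1 push(91) — stack <91>
step 3: op3 push(19) — stack <91,19>
step 4: op4 pop() → 19 — stack <91>
step 5: op5 push(32) — stack <91,32>
step 6: op6 pop() → 32 — stack <91>
step 7: op7 push(55) — stack <91,55>
step 8: op8 push(31) — stack <91,55,31>
step 9: op9 pop() → 31 — stack <91,55>
step 10: op11 pop() → 55 — stack <91>
step 11: op10 push(81) — stack <91,81>

linearizable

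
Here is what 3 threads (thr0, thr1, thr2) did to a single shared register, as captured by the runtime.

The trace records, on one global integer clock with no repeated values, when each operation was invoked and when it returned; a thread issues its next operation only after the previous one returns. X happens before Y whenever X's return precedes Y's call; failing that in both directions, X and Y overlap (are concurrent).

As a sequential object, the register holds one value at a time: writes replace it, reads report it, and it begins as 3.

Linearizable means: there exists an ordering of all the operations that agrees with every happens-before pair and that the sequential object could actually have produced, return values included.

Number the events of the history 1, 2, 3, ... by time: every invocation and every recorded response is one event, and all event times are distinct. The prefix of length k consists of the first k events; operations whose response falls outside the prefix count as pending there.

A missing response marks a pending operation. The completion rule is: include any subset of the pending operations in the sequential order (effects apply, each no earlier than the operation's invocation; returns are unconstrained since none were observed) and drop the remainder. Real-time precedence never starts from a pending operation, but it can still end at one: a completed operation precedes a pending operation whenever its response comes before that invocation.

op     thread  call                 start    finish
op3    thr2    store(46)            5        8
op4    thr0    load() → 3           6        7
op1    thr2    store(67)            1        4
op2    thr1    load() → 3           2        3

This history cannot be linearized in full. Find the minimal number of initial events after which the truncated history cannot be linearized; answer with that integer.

a valid linearization of events 1..6 exists, for instance op2, op1:
step 1: op2 load() → 3 — value 3
step 2: op1 store(67) — value 67
once event 7 joins (op4's response, time 7), exhaustive search finds no witness
completion choices over the 1 pending operation (op3) were checked; none helps
e.g. op1, op2, op4 (pending dropped): illegal at step 2, since op2 load() → 3 cannot apply there
e.g. op2, op1, op4 (pending dropped): illegal at step 3, since op4 load() → 3 cannot apply there

7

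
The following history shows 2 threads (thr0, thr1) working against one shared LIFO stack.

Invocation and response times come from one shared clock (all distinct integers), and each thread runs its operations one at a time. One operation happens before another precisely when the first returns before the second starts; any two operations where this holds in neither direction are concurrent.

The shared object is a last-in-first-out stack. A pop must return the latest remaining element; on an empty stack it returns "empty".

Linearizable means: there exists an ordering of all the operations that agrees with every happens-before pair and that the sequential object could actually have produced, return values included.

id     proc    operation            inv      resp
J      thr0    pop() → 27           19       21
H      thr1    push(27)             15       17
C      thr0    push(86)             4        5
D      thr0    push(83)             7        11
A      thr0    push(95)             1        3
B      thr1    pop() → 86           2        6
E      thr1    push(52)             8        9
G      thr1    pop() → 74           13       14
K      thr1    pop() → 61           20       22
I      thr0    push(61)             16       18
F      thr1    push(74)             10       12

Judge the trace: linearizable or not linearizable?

witness order: A, C, B, D, E, F, G, H, I, K, J
1. A push(95), leaving stack <95>
2. C push(86), leaving stack <95,86>
3. B pop() → 86, leaving stack <95>
4. D push(83), leaving stack <95,83>
5. E push(52), leaving stack <95,83,52>
6. F push(74), leaving stack <95,83,52,74>
7. G pop() → 74, leaving stack <95,83,52>
8. H push(27), leaving stack <95,83,52,27>
9. I push(61), leaving stack <95,83,52,27,61>
10. K pop() → 61, leaving stack <95,83,52,27>
11. J pop() → 27, leaving stack <95,83,52>

linearizable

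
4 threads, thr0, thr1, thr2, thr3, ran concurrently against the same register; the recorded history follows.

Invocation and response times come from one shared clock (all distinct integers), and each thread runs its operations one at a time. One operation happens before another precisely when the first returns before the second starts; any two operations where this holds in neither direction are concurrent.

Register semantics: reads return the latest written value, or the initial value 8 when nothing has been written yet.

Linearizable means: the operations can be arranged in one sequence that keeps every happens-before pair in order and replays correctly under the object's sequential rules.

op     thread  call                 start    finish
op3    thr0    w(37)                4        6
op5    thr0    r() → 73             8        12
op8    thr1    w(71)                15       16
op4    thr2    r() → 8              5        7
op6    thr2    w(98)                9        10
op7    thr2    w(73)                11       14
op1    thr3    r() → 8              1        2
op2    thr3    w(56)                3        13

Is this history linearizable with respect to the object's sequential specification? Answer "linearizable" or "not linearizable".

linearizable

witness order: op1, op4, op2, op3, op6, op7, op5, op8
after step 1 (op1 r() → 8): value 8
after step 2 (op4 r() → 8): value 8
after step 3 (op2 w(56)): value 56
after step 4 (op3 w(37)): value 37
after step 5 (op6 w(98)): value 98
after step 6 (op7 w(73)): value 73
after step 7 (op5 r() → 73): value 73
after step 8 (op8 w(71)): value 71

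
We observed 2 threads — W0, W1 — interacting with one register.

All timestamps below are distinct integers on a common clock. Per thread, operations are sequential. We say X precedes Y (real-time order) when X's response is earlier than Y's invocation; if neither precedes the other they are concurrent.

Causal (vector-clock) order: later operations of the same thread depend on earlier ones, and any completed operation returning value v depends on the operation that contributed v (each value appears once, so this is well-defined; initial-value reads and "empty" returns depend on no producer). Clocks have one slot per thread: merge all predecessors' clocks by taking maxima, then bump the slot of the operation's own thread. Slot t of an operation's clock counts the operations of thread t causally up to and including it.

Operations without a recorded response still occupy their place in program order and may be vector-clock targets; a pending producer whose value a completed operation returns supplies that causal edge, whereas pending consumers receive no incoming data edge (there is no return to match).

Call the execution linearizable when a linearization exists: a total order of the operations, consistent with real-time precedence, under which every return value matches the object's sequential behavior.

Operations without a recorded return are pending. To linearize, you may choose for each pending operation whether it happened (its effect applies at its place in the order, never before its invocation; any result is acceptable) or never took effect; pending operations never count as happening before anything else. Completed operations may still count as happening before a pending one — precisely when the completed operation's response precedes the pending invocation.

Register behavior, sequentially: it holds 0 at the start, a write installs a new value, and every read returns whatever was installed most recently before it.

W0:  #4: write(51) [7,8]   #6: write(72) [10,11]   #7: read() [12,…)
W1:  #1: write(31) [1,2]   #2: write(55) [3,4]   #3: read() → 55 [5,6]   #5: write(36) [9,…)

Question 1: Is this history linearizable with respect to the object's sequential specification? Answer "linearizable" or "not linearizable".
one valid linearization: #1, #2, #3, #4, #5, #6
1. #1 write(31), leaving value 31
2. #2 write(55), leaving value 55
3. #3 read() → 55, leaving value 55
4. #4 write(51), leaving value 51
5. #5 write(36) (pending, included), leaving value 36
6. #6 write(72), leaving value 72

linearizable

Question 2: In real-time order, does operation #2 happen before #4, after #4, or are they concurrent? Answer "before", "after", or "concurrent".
Answer: before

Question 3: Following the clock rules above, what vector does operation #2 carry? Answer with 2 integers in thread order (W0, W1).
Answer: (0, 2)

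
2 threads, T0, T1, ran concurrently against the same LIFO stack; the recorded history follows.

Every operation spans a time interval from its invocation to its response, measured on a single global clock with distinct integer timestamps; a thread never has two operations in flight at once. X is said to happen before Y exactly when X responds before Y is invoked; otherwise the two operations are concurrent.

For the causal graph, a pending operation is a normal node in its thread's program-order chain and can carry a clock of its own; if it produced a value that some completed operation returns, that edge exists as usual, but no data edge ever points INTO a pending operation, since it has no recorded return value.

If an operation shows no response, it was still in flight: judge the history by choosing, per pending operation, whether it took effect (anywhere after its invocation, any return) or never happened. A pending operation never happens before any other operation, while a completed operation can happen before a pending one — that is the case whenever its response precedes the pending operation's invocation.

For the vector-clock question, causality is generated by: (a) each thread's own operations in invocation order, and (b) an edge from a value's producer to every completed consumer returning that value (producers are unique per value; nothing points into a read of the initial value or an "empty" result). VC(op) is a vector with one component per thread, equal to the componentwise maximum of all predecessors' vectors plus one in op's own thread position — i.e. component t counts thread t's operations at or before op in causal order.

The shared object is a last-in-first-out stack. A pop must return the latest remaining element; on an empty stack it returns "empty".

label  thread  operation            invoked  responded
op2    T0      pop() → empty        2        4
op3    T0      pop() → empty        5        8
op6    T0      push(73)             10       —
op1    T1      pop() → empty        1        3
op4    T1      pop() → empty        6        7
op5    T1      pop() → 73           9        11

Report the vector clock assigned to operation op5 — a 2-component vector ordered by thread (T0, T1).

root op op1, invoked 1: fresh clock plus T1's own tick → (0, 1)
root op op2, invoked 2: fresh clock plus T0's own tick → (1, 0)
from VC(op1)=(0, 1), op4 (invoked 6) maxes components and bumps T1 → (0, 2)
from VC(op2)=(1, 0), op3 (invoked 5) maxes components and bumps T0 → (2, 0)
from VC(op3)=(2, 0), op6 (invoked 10) maxes components and bumps T0 → (3, 0)
from VC(op4)=(0, 2), VC(op6)=(3, 0), op5 (invoked 9) maxes components and bumps T1 → (3, 3)
target: VC(op5) = (3, 3)

(3, 3)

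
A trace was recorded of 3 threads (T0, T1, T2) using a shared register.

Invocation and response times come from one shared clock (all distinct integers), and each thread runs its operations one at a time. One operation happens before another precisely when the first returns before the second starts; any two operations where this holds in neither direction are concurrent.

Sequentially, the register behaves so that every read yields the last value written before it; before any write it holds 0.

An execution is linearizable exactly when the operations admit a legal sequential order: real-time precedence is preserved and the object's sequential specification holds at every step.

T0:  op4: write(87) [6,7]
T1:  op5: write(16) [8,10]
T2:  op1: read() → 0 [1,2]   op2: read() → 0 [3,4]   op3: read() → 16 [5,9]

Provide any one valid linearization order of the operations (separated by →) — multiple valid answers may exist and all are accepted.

op1 → op2 → op4 → op5 → op3

1. op1 read() → 0, leaving value 0
2. op2 read() → 0, leaving value 0
3. op4 write(87), leaving value 87
4. op5 write(16), leaving value 16
5. op3 read() → 16, leaving value 16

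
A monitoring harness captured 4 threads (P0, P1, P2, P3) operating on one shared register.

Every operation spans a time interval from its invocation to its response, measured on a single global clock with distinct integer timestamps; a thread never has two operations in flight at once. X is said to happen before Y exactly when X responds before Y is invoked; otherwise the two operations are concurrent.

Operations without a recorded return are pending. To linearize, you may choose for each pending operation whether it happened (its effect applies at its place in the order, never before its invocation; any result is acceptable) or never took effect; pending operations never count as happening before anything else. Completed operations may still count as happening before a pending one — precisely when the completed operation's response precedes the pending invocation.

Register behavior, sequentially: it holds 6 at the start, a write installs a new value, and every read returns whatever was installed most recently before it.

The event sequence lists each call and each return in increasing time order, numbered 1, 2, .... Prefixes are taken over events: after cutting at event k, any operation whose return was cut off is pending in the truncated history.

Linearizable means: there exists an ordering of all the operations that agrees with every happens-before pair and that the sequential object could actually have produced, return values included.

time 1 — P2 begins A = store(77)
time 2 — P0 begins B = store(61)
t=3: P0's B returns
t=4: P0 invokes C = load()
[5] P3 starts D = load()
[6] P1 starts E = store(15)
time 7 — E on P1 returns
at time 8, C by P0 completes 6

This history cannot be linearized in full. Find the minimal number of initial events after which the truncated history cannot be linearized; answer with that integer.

events 1..7 are linearizable, e.g. via A, B, C, D, E:
step 1: A store(77) (pending, included) — value 77
step 2: B store(61) — value 61
step 3: C load() (pending, included) — value 61
step 4: D load() (pending, included) — value 61
step 5: E store(15) — value 15
with event 8 included (C responding at time 8), all real-time-consistent orders fail
include/drop combinations of the 2 pending operations (A, D) were all tried; none helps
one such order, B, C, E (pending dropped), breaks at step 2 where C load() → 6 is illegal
one such order, B, E, C (pending dropped), breaks at step 3 where C load() → 6 is illegal

8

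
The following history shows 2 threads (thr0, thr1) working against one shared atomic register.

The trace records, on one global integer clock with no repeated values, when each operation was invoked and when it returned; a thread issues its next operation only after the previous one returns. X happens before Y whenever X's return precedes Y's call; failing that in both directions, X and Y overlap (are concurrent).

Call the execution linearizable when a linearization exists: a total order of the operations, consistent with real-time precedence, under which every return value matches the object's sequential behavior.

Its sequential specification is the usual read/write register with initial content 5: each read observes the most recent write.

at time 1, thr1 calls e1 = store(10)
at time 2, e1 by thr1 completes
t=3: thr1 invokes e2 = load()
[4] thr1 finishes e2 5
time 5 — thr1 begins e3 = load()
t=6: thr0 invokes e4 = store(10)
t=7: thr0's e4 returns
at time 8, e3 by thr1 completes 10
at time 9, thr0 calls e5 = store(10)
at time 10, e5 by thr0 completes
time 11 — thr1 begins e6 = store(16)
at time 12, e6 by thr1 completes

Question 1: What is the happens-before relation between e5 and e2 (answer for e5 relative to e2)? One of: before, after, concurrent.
Answer: after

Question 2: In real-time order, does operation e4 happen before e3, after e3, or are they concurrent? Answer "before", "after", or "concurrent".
Answer: concurrent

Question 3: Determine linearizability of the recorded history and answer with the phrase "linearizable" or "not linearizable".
not linearizable

already the first 4 events (up to e2's response at time 4) admit no linearization; the first 3 still do
exhaustive check: the 2 completed atomic register ops admit one real-time order; illegal
sample order e1, e2 stalls at step 2 — e2 load() → 5 has no legal effect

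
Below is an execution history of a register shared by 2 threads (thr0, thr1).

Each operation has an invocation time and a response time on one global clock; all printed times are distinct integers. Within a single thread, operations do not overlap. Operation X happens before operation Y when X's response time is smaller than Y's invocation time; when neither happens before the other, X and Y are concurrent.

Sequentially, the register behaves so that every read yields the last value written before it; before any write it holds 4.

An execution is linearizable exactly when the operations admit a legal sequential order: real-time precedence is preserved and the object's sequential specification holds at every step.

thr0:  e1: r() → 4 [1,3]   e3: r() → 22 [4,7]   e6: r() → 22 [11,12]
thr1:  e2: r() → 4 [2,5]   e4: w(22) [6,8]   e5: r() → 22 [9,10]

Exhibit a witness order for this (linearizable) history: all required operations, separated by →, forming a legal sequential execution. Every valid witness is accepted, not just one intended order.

1. e1 r() → 4, leaving value 4
2. e2 r() → 4, leaving value 4
3. e4 w(22), leaving value 22
4. e3 r() → 22, leaving value 22
5. e5 r() → 22, leaving value 22
6. e6 r() → 22, leaving value 22

e1 → e2 → e4 → e3 → e5 → e6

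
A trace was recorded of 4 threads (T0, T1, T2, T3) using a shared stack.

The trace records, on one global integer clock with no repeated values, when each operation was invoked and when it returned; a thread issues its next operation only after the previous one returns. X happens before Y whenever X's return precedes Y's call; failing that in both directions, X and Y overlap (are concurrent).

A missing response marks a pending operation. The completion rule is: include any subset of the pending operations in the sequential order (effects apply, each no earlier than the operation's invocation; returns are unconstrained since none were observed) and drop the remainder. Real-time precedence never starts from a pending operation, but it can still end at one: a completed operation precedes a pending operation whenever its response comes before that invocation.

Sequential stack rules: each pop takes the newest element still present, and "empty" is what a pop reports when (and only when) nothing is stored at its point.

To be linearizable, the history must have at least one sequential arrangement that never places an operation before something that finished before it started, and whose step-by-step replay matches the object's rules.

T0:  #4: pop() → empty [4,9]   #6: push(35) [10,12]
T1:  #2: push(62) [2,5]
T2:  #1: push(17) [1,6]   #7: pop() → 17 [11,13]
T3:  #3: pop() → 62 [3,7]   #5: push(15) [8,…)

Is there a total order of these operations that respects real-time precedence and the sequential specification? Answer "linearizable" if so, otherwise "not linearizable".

linearizable

a witness: #2, #3, #4, #1, #7, #5, #6
after step 1 (#2 push(62)): stack <62>
after step 2 (#3 pop() → 62): stack <>
after step 3 (#4 pop() → empty): stack <>
after step 4 (#1 push(17)): stack <17>
after step 5 (#7 pop() → 17): stack <>
after step 6 (#5 push(15) (pending, included)): stack <15>
after step 7 (#6 push(35)): stack <15,35>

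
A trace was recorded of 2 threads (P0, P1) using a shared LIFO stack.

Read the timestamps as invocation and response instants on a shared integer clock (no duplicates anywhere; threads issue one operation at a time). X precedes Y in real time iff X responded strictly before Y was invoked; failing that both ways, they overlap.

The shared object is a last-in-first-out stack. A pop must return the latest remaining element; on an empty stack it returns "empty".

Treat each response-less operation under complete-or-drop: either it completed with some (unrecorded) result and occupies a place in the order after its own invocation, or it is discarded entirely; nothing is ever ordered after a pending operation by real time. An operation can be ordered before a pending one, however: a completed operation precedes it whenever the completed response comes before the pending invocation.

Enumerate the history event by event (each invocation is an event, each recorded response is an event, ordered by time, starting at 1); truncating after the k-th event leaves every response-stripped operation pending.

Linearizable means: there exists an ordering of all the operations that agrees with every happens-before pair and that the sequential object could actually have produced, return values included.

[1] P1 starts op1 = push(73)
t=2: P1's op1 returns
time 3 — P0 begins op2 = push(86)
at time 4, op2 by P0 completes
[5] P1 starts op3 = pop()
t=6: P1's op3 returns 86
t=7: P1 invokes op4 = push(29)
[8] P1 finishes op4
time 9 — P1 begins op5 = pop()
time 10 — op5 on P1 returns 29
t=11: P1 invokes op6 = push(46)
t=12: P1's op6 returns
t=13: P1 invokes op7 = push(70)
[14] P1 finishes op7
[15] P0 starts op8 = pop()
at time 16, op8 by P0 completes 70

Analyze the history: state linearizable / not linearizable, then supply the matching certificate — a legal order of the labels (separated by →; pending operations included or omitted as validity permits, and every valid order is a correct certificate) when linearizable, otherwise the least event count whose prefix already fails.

1. op1 push(73), leaving stack <73>
2. op2 push(86), leaving stack <73,86>
3. op3 pop() → 86, leaving stack <73>
4. op4 push(29), leaving stack <73,29>
5. op5 pop() → 29, leaving stack <73>
6. op6 push(46), leaving stack <73,46>
7. op7 push(70), leaving stack <73,46,70>
8. op8 pop() → 70, leaving stack <73,46>

linearizable — witness: op1 → op2 → op3 → op4 → op5 → op6 → op7 → op8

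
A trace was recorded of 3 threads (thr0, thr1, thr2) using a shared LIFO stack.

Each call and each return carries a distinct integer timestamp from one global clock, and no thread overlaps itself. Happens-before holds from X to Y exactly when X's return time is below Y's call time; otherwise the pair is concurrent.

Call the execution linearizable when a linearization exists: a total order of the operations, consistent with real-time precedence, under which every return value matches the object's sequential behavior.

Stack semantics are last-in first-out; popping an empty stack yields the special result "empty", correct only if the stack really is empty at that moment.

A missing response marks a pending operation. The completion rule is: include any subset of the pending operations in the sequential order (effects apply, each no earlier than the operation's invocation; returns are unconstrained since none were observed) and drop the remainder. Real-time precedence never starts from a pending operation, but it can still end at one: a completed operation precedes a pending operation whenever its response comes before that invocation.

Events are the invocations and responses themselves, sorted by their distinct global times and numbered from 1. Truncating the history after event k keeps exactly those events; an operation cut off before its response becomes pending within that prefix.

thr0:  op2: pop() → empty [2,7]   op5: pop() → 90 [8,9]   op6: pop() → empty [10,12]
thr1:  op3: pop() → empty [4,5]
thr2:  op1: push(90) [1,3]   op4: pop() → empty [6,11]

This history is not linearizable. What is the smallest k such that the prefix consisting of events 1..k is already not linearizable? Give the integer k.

one valid order for events 1..6 is op1, op2, op3:
step 1: op1 push(90) — stack <90>
step 2: op2 pop() (pending, included) — stack <>
step 3: op3 pop() → empty — stack <>
with event 7 included (op2 responding at time 7), all real-time-consistent orders fail
no escape via the 1 pending operation (op4): every completion choice fails
for example op1, op2, op3 (pending dropped) fails at step 2: op2 pop() → empty is not legal there
for example op1, op3, op2 (pending dropped) fails at step 2: op3 pop() → empty is not legal there

7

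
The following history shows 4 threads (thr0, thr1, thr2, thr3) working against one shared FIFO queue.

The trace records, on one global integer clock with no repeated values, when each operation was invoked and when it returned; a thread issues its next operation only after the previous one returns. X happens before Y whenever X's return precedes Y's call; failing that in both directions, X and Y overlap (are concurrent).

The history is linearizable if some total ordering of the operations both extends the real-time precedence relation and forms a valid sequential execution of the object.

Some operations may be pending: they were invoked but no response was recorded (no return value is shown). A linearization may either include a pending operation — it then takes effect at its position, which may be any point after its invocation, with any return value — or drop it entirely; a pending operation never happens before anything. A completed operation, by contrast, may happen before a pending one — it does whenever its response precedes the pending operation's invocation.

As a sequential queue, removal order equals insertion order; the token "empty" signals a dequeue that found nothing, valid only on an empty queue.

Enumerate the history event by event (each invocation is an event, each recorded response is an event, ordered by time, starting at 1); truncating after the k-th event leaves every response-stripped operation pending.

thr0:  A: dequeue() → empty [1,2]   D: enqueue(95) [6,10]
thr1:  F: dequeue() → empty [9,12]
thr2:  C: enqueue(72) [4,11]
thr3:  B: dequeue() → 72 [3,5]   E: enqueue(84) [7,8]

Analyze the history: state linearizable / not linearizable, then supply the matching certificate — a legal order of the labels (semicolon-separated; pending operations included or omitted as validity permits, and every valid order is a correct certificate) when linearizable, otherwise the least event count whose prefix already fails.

events 1..11 are fine; event 12 — the response of F at time 12 — makes the prefix non-linearizable
every one of the 15 real-time-consistent orders over 6 completed FIFO queue ops fails the sequential spec
take A, B, C, D, E, F: step 2 already fails, because B dequeue() → 72 cannot occur there
take A, B, C, E, D, F: step 2 already fails, because B dequeue() → 72 cannot occur there

not linearizable — minimal violating prefix: 12 events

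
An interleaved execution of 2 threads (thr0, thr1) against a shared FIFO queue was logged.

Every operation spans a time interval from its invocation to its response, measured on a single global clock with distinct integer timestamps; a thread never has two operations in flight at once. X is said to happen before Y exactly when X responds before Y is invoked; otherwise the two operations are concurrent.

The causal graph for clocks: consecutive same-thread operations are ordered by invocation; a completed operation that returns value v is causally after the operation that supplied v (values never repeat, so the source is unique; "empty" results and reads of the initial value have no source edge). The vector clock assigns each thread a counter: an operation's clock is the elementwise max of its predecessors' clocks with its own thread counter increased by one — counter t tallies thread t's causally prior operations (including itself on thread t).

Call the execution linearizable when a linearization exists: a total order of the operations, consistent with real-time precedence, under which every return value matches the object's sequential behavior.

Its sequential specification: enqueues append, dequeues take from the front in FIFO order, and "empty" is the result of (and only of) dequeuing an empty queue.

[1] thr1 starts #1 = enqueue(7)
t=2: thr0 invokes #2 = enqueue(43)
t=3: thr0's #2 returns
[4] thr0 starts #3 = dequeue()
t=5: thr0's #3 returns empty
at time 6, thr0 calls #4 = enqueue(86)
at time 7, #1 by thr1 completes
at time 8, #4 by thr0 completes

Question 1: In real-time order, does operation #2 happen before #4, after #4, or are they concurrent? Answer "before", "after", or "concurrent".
Answer: before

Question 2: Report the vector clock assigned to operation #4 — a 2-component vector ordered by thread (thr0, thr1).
Answer: (3, 0)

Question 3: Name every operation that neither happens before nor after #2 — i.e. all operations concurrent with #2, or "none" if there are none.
Answer: #1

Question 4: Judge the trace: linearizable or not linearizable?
not linearizable

prefix check: 1..4 passes, 1..5 fails once #3's time-5 response joins
exhaustive check: the 2 completed FIFO queue ops admit one real-time order; illegal
including or dropping the 1 pending operation (#1) in any combination fails
one such order, #2, #3 (pending dropped), breaks at step 2 where #3 dequeue() → empty is illegal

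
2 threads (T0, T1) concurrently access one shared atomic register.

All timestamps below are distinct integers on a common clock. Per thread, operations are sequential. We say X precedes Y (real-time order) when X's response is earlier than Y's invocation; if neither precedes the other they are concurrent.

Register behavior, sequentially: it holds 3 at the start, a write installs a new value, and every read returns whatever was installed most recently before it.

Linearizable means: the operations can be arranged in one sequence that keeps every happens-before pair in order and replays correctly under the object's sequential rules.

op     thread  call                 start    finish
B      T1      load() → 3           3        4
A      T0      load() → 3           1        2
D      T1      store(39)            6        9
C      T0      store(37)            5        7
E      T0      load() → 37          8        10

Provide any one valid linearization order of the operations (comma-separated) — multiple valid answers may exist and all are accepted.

step 1: A load() → 3 — value 3
step 2: B load() → 3 — value 3
step 3: C store(37) — value 37
step 4: E load() → 37 — value 37
step 5: D store(39) — value 39

A, B, C, E, D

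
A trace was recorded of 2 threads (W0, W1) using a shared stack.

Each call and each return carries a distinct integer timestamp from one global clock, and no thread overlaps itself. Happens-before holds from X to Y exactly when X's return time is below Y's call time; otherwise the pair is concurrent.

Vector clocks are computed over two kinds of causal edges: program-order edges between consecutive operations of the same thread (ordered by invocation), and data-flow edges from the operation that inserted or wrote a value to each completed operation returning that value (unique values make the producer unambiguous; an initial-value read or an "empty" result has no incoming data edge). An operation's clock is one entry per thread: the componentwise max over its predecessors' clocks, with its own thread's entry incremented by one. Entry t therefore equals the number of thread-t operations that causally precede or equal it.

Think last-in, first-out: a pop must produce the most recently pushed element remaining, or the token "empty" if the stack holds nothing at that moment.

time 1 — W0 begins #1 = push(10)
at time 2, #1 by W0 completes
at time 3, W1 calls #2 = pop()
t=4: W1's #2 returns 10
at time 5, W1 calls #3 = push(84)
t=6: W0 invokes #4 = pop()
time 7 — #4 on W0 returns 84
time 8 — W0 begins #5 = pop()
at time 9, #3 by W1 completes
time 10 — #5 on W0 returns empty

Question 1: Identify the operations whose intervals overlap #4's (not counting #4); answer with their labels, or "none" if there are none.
#4 spans [6,7]: anything still running between times 6 and 7 counts as concurrent
#1 [1,2]: before
#2 [3,4]: before
#3 [5,9]: concurrent
#5 [8,10]: after

#3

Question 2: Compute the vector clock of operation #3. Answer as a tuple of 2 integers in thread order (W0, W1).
no predecessors for #1 (invoked 1): W0 increments from zero → (1, 0)
invoked at 3, #2 merges VC(#1)=(1, 0) and bumps W1's slot → (1, 1)
invoked at 5, #3 merges VC(#2)=(1, 1) and bumps W1's slot → (1, 2)
invoked at 6, #4 merges VC(#1)=(1, 0), VC(#3)=(1, 2) and bumps W0's slot → (2, 2)
invoked at 8, #5 merges VC(#4)=(2, 2) and bumps W0's slot → (3, 2)
target: VC(#3) = (1, 2)

(1, 2)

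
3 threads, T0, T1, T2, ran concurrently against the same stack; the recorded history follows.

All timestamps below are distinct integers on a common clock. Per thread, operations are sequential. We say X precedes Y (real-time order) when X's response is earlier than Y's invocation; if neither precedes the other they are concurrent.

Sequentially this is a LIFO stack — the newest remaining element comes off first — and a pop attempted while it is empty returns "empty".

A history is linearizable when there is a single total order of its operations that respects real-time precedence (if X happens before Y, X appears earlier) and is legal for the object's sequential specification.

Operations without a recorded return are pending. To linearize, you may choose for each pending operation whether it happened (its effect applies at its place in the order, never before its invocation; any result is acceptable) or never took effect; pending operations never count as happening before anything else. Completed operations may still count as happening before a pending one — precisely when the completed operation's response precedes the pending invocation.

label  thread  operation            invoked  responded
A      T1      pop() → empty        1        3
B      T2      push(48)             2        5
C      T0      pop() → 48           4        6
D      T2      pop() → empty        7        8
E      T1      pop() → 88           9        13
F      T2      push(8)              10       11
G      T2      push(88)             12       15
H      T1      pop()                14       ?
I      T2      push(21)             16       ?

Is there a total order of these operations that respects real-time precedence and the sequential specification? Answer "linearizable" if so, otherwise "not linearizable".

linearizable

one valid linearization: A, B, C, D, F, G, E
1. A pop() → empty, leaving stack <>
2. B push(48), leaving stack <48>
3. C pop() → 48, leaving stack <>
4. D pop() → empty, leaving stack <>
5. F push(8), leaving stack <8>
6. G push(88), leaving stack <8,88>
7. E pop() → 88, leaving stack <8>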